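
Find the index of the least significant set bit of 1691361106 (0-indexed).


0b1100100110100000001111101010010. Lowest set bit at position 1

1


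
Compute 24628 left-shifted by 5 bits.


0b110000000110100 << 5 = 0b11000000011010000000 = 788096

788096


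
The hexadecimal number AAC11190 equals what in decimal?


AAC11190 hex = 2864779664 decimal

2864779664


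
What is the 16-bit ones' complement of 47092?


47092 ^ 65535 = 18443

18443


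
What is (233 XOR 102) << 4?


Step 1: 233 ^ 102 = 143
Step 2: 143 << 4 = 2288

2288


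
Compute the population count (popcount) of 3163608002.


0b10111100100100001101001111000010 has 15 set bits

15


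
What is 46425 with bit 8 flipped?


46425 ^ (1 << 8) = 46425 ^ 256 = 46169

46169


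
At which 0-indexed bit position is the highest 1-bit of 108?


0b1101100. Highest set bit at position 6

6


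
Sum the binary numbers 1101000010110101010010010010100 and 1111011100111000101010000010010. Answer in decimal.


1101000010110101010010010010100 + 1111011100111000101010000010010 = 11100011111101101111100010100110 = 3824613542

3824613542


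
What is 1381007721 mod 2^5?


1381007721 & 31 = 9

9


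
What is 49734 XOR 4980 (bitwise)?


0b1100001001000110 ^ 0b1001101110100 = 0b1101000100110010 = 53554

53554


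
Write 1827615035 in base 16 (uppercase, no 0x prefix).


1827615035 = 6CEF313B hex

6CEF313B


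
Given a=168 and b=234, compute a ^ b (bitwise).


168 ^ 234 = 66

66


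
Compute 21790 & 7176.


0b101010100011110 & 0b1110000001000 = 0b1010000001000 = 5128

5128


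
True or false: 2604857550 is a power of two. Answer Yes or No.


0b10011011010000101111100011001110. Multiple bits set => No

No


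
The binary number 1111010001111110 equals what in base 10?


1111010001111110 in decimal = 62590

62590


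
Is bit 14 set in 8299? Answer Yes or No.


0b10000001101011, bit 14 = 0. No

No


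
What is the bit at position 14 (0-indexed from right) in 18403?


0b100011111100011, position 14 = 1

1


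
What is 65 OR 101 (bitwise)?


0b1000001 | 0b1100101 = 0b1100101 = 101

101


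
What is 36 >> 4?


0b100100 >> 4 = 0b10 = 2

2


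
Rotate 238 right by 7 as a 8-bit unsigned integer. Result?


Rotate 0b11101110 right by 7 (8-bit) = 0b11011101 = 221

221


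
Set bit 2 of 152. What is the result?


152 | (1 << 2) = 152 | 4 = 156

156


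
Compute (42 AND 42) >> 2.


Step 1: 42 & 42 = 42
Step 2: 42 >> 2 = 10

10


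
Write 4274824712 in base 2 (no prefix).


4274824712 = 11111110110011001010011000001000 in binary

11111110110011001010011000001000


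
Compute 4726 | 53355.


0b1001001110110 | 0b1101000001101011 = 0b1101001001111111 = 53887

53887


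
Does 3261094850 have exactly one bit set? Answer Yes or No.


0b11000010011000000101101111000010. Multiple bits set => No

No


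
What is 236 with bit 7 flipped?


236 ^ (1 << 7) = 236 ^ 128 = 108

108


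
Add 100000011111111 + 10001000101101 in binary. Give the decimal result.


100000011111111 + 10001000101101 = 110001100101100 = 25388

25388


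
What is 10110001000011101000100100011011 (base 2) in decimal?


10110001000011101000100100011011 in decimal = 2970519835

2970519835


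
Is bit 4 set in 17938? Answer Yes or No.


0b100011000010010, bit 4 = 1. Yes

Yes


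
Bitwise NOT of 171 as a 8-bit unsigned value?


~0b10101011 = 0b1010100 = 84 (8-bit unsigned)

84


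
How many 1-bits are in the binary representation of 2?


0b10 has 1 set bits

1


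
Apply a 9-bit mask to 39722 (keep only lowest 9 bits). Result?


39722 & 511 = 298

298


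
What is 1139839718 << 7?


0b1000011111100001001001011100110 << 7 = 0b10000111111000010010010111001100000000 = 145899483904

145899483904


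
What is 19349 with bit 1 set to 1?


19349 | (1 << 1) = 19349 | 2 = 19351

19351


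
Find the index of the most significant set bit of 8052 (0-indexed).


0b1111101110100. Highest set bit at position 12

12


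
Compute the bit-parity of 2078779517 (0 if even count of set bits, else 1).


0b1111011111001111010100001111101 has 21 ones => parity 1

1


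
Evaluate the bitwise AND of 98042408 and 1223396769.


0b101110110000000001000101000 & 0b1001000111010111000110110100001 = 0b110010000000000000100000 = 13107232

13107232


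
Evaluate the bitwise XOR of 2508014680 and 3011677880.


0b10010101011111010100010001011000 ^ 0b10110011100000101000111010111000 = 0b100110111111111100101011100000 = 654297824

654297824


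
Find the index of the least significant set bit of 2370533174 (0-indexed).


0b10001101010010110111011100110110. Lowest set bit at position 1

1


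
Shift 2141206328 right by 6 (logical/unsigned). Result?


0b1111111101000000011011100111000 >> 6 = 0b1111111101000000011011100 = 33456348

33456348


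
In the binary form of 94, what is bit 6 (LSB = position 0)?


0b1011110, position 6 = 1

1


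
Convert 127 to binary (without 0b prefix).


127 = 1111111 in binary

1111111


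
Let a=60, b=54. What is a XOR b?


60 ^ 54 = 10

10


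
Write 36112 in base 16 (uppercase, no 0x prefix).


36112 = 8D10 hex

8D10


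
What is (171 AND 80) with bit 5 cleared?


Step 1: 171 & 80 = 0
Step 2: 0 & ~(1 << 5) = 0

0


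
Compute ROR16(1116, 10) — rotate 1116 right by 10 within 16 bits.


Rotate 0b10001011100 right by 10 (16-bit) = 0b1011100000001 = 5889

5889


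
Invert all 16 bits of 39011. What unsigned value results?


39011 ^ 65535 = 26524

26524


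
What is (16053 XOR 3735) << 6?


Step 1: 16053 ^ 3735 = 12322
Step 2: 12322 << 6 = 788608

788608


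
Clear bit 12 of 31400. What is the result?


31400 & ~(1 << 12) = 27304

27304


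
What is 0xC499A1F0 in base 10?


C499A1F0 hex = 3298402800 decimal

3298402800


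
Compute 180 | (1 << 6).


180 | (1 << 6) = 180 | 64 = 244

244


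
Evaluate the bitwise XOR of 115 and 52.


0b1110011 ^ 0b110100 = 0b1000111 = 71

71


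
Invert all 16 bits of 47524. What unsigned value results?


47524 ^ 65535 = 18011

18011


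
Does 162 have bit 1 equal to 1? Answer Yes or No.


0b10100010, bit 1 = 1. Yes

Yes


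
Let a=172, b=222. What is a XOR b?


172 ^ 222 = 114

114


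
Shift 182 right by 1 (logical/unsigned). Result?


0b10110110 >> 1 = 0b1011011 = 91

91


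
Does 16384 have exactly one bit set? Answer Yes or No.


0b100000000000000. Only one bit set => Yes

Yes


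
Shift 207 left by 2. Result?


0b11001111 << 2 = 0b1100111100 = 828

828


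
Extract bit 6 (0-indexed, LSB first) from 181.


0b10110101, position 6 = 0

0


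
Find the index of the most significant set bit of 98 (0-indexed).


0b1100010. Highest set bit at position 6

6


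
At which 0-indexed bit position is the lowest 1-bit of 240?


0b11110000. Lowest set bit at position 4

4


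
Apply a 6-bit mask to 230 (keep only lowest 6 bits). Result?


230 & 63 = 38

38


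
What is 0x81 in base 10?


81 hex = 129 decimal

129


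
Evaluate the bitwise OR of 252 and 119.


0b11111100 | 0b1110111 = 0b11111111 = 255

255


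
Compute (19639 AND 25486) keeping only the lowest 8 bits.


Step 1: 19639 & 25486 = 16518
Step 2: 16518 & 255 = 134

134


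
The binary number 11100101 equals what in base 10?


11100101 in decimal = 229

229


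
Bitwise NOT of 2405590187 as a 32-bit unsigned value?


~0b10001111011000100110010010101011 = 0b1110000100111011001101101010100 = 1889377108 (32-bit unsigned)

1889377108


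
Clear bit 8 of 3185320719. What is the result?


3185320719 & ~(1 << 8) = 3185320463

3185320463


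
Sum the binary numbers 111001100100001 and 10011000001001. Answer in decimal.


111001100100001 + 10011000001001 = 1001100100101010 = 39210

39210


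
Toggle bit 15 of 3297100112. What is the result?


3297100112 ^ (1 << 15) = 3297100112 ^ 32768 = 3297067344

3297067344


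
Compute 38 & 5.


0b100110 & 0b101 = 0b100 = 4

4


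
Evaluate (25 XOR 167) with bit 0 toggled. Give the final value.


Step 1: 25 ^ 167 = 190
Step 2: 190 ^ (1 << 0) = 190 ^ 1 = 191

191


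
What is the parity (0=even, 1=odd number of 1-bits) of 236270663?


0b1110000101010011010001000111 has 13 ones => parity 1

1


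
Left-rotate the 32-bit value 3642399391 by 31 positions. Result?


Rotate 0b11011001000110101001101010011111 left by 31 (32-bit) = 0b11101100100011010100110101001111 = 3968683343

3968683343


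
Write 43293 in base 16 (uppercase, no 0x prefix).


43293 = A91D hex

A91D


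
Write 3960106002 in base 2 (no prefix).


3960106002 = 11101100000010100110110000010010 in binary

11101100000010100110110000010010


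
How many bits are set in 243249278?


0b1110011111111011000001111110 has 19 set bits

19


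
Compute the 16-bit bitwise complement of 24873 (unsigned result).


~0b110000100101001 = 0b1001111011010110 = 40662 (16-bit unsigned)

40662


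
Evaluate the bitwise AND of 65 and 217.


0b1000001 & 0b11011001 = 0b1000001 = 65

65


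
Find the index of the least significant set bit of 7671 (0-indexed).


0b1110111110111. Lowest set bit at position 0

0


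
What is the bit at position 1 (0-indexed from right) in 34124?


0b1000010101001100, position 1 = 0

0


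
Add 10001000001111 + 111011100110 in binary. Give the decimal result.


10001000001111 + 111011100110 = 11000011110101 = 12533

12533


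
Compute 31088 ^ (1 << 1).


31088 ^ (1 << 1) = 31088 ^ 2 = 31090

31090


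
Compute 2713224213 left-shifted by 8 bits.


0b10100001101110001000010000010101 << 8 = 0b1010000110111000100001000001010100000000 = 694585398528

694585398528


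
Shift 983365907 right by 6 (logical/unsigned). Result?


0b111010100111001111100100010011 >> 6 = 0b111010100111001111100100 = 15365092

15365092


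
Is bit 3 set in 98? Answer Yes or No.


0b1100010, bit 3 = 0. No

No


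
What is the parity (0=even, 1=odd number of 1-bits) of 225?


0b11100001 has 4 ones => parity 0

0


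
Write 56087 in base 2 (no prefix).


56087 = 1101101100010111 in binary

1101101100010111


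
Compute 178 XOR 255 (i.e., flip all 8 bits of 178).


178 ^ 255 = 77

77


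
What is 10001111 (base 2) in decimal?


10001111 in decimal = 143

143


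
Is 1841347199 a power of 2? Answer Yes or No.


0b1101101110000001011101001111111. Multiple bits set => No

No


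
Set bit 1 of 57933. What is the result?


57933 | (1 << 1) = 57933 | 2 = 57935

57935


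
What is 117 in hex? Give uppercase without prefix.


117 = 75 hex

75


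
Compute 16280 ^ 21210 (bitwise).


0b11111110011000 ^ 0b101001011011010 = 0b110110101000010 = 27970

27970


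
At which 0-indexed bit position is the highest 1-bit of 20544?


0b101000001000000. Highest set bit at position 14

14


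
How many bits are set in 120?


0b1111000 has 4 set bits

4


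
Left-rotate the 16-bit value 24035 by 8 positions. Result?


Rotate 0b101110111100011 left by 8 (16-bit) = 0b1110001101011101 = 58205

58205


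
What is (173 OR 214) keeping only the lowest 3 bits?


Step 1: 173 | 214 = 255
Step 2: 255 & 7 = 7

7


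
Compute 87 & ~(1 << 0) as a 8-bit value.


87 & ~(1 << 0) = 86

86


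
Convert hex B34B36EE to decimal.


B34B36EE hex = 3008050926 decimal

3008050926


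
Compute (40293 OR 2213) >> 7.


Step 1: 40293 | 2213 = 40421
Step 2: 40421 >> 7 = 315

315


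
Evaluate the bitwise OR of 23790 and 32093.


0b101110011101110 | 0b111110101011101 = 0b111110111111111 = 32255

32255


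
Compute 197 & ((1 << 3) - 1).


197 & 7 = 5

5


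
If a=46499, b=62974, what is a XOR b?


46499 ^ 62974 = 16477

16477


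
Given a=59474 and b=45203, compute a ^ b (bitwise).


59474 ^ 45203 = 22721

22721


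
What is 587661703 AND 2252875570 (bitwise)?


0b100011000001110000000110000111 & 0b10000110010010000010011100110010 = 0b10000000000000000100000010 = 33554690

33554690


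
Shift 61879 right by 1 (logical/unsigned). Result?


0b1111000110110111 >> 1 = 0b111100011011011 = 30939

30939


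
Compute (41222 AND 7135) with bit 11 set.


Step 1: 41222 & 7135 = 262
Step 2: 262 | (1 << 11) = 262 | 2048 = 2310

2310


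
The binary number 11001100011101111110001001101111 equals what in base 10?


11001100011101111110001001101111 in decimal = 3430408815

3430408815


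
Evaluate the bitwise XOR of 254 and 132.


0b11111110 ^ 0b10000100 = 0b1111010 = 122

122


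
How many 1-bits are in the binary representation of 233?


0b11101001 has 5 set bits

5


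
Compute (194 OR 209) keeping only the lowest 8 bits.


Step 1: 194 | 209 = 211
Step 2: 211 & 255 = 211

211


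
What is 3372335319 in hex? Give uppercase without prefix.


3372335319 = C901C0D7 hex

C901C0D7


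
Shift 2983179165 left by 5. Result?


0b10110001110011111011001110011101 << 5 = 0b1011000111001111101100111001110100000 = 95461733280

95461733280


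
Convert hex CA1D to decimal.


CA1D hex = 51741 decimal

51741


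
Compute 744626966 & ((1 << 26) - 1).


744626966 & 67108863 = 6429462

6429462


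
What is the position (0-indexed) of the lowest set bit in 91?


0b1011011. Lowest set bit at position 0

0


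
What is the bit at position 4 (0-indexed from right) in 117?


0b1110101, position 4 = 1

1


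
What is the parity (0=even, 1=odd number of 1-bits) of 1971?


0b11110110011 has 8 ones => parity 0

0


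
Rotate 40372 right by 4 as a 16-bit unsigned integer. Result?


Rotate 0b1001110110110100 right by 4 (16-bit) = 0b100100111011011 = 18907

18907


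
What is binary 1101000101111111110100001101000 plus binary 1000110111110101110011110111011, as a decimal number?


1101000101111111110100001101000 + 1000110111110101110011110111011 = 10101111101110101101000000100011 = 2948255779

2948255779


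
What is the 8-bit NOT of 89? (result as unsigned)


~0b1011001 = 0b10100110 = 166 (8-bit unsigned)

166


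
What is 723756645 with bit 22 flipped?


723756645 ^ (1 << 22) = 723756645 ^ 4194304 = 727950949

727950949


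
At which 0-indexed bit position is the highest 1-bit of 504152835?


0b11110000011001100001100000011. Highest set bit at position 28

28


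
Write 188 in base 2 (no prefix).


188 = 10111100 in binary

10111100


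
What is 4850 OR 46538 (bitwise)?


0b1001011110010 | 0b1011010111001010 = 0b1011011111111010 = 47098

47098


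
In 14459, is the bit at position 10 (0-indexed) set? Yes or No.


0b11100001111011, bit 10 = 0. No

No


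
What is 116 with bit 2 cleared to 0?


116 & ~(1 << 2) = 112

112


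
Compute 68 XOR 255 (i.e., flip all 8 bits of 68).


68 ^ 255 = 187

187


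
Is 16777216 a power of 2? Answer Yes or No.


0b1000000000000000000000000. Only one bit set => Yes

Yes


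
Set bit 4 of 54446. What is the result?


54446 | (1 << 4) = 54446 | 16 = 54462

54462


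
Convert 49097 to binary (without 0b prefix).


49097 = 1011111111001001 in binary

1011111111001001


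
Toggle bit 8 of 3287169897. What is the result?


3287169897 ^ (1 << 8) = 3287169897 ^ 256 = 3287169641

3287169641


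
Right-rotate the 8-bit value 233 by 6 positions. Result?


Rotate 0b11101001 right by 6 (8-bit) = 0b10100111 = 167

167


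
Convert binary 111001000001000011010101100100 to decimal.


111001000001000011010101100100 in decimal = 956577124

956577124


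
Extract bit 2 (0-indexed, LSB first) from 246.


0b11110110, position 2 = 1

1


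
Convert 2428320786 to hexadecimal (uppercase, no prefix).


2428320786 = 90BD3C12 hex

90BD3C12


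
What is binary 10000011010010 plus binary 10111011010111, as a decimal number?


10000011010010 + 10111011010111 = 100111110101001 = 20393

20393


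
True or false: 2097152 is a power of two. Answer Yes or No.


0b1000000000000000000000. Only one bit set => Yes

Yes


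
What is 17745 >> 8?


0b100010101010001 >> 8 = 0b1000101 = 69

69


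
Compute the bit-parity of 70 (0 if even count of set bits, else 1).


0b1000110 has 3 ones => parity 1

1


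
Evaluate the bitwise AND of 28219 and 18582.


0b110111000111011 & 0b100100010010110 = 0b100100000010010 = 18450

18450


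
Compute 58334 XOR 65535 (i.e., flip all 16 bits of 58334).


58334 ^ 65535 = 7201

7201


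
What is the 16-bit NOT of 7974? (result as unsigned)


~0b1111100100110 = 0b1110000011011001 = 57561 (16-bit unsigned)

57561


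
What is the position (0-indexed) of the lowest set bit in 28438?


0b110111100010110. Lowest set bit at position 1

1


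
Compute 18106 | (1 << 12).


18106 | (1 << 12) = 18106 | 4096 = 22202

22202


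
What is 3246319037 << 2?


0b11000001011111101110010110111101 << 2 = 0b1100000101111110111001011011110100 = 12985276148

12985276148


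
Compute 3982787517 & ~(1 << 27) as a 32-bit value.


3982787517 & ~(1 << 27) = 3848569789

3848569789


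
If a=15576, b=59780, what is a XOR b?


15576 ^ 59780 = 54620

54620


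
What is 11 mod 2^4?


11 & 15 = 11

11


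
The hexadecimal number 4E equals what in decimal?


4E hex = 78 decimal

78


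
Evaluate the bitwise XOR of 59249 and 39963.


0b1110011101110001 ^ 0b1001110000011011 = 0b111101101101010 = 31594

31594


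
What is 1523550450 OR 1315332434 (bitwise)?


0b1011010110011111000100011110010 | 0b1001110011001100110000101010010 = 0b1011110111011111110100111110010 = 1592781298

1592781298


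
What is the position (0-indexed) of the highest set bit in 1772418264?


0b1101001101001001111010011011000. Highest set bit at position 30

30


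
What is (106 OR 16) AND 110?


Step 1: 106 | 16 = 122
Step 2: 122 & 110 = 106

106


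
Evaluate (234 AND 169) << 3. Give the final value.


Step 1: 234 & 169 = 168
Step 2: 168 << 3 = 1344

1344


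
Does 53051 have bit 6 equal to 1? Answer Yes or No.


0b1100111100111011, bit 6 = 0. No

No


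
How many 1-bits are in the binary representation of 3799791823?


0b11100010011111000011100011001111 has 18 set bits

18


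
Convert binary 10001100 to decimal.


10001100 in decimal = 140

140


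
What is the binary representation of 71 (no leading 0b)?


71 = 1000111 in binary

1000111


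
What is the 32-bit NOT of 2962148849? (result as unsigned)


~0b10110000100011101100110111110001 = 0b1001111011100010011001000001110 = 1332818446 (32-bit unsigned)

1332818446


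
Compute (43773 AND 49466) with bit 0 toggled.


Step 1: 43773 & 49466 = 32824
Step 2: 32824 ^ (1 << 0) = 32824 ^ 1 = 32825

32825


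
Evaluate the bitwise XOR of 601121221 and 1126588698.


0b100011110101000110000111000101 ^ 0b1000011001001100110000100011010 = 0b1100000111100100000000011011111 = 1626472671

1626472671


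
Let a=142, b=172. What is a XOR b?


142 ^ 172 = 34

34


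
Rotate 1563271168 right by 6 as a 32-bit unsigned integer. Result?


Rotate 0b1011101001011011010000000000000 right by 6 (32-bit) = 0b1011101001011011010000000 = 24426112

24426112


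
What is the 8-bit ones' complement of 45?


45 ^ 255 = 210

210


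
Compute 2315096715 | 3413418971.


0b10001001111111011001001010001011 | 0b11001011011101001010001111011011 = 0b11001011111111011011001111011011 = 3422401499

3422401499


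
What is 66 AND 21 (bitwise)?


0b1000010 & 0b10101 = 0b0 = 0

0


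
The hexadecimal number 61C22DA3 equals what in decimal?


61C22DA3 hex = 1640115619 decimal

1640115619


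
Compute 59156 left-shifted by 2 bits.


0b1110011100010100 << 2 = 0b111001110001010000 = 236624

236624


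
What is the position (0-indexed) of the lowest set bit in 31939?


0b111110011000011. Lowest set bit at position 0

0


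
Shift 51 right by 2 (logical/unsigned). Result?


0b110011 >> 2 = 0b1100 = 12

12


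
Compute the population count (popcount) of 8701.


0b10000111111101 has 9 set bits

9


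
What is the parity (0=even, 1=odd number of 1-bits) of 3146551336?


0b10111011100011001001000000101000 has 13 ones => parity 1

1


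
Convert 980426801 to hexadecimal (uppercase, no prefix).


980426801 = 3A702031 hex

3A702031


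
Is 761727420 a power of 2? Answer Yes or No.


0b101101011001110000100110111100. Multiple bits set => No

No


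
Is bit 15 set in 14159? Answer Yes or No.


0b11011101001111, bit 15 = 0. No

No


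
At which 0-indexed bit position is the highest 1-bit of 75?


0b1001011. Highest set bit at position 6

6


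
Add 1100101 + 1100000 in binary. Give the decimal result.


1100101 + 1100000 = 11000101 = 197

197


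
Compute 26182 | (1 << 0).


26182 | (1 << 0) = 26182 | 1 = 26183

26183


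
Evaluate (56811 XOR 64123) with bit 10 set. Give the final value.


Step 1: 56811 ^ 64123 = 10128
Step 2: 10128 | (1 << 10) = 10128 | 1024 = 10128

10128


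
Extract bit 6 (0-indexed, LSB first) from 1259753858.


0b1001011000101100101000110000010, position 6 = 0

0


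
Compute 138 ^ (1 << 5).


138 ^ (1 << 5) = 138 ^ 32 = 170

170


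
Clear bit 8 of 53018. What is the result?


53018 & ~(1 << 8) = 52762

52762


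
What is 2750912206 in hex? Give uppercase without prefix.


2750912206 = A3F796CE hex

A3F796CE


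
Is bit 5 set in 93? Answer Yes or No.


0b1011101, bit 5 = 0. No

No


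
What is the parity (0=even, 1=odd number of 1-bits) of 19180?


0b100101011101100 has 8 ones => parity 0

0


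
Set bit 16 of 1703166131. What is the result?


1703166131 | (1 << 16) = 1703166131 | 65536 = 1703231667

1703231667


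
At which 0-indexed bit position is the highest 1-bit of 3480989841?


0b11001111011110111011000010010001. Highest set bit at position 31

31


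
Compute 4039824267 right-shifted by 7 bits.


0b11110000110010101101001110001011 >> 7 = 0b1111000011001010110100111 = 31561127

31561127


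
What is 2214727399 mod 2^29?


2214727399 & 536870911 = 67243751

67243751


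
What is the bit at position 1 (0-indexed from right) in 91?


0b1011011, position 1 = 1

1


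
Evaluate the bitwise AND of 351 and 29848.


0b101011111 & 0b111010010011000 = 0b11000 = 24

24


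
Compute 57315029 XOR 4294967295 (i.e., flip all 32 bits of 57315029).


57315029 ^ 4294967295 = 4237652266

4237652266


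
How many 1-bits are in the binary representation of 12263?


0b10111111100111 has 11 set bits

11


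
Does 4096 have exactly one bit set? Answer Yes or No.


0b1000000000000. Only one bit set => Yes

Yes


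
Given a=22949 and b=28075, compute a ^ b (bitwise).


22949 ^ 28075 = 13326

13326


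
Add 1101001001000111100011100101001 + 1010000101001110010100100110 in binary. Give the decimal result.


1101001001000111100011100101001 + 1010000101001110010100100110 = 1110011001110001010110001001111 = 1933093967

1933093967


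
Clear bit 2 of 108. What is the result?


108 & ~(1 << 2) = 104

104


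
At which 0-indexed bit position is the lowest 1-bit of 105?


0b1101001. Lowest set bit at position 0

0


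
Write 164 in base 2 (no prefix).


164 = 10100100 in binary

10100100


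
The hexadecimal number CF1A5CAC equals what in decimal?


CF1A5CAC hex = 3474611372 decimal

3474611372


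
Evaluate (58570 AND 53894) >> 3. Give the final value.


Step 1: 58570 & 53894 = 49282
Step 2: 49282 >> 3 = 6160

6160


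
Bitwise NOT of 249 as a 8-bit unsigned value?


~0b11111001 = 0b110 = 6 (8-bit unsigned)

6


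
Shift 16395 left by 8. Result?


0b100000000001011 << 8 = 0b10000000000101100000000 = 4197120

4197120


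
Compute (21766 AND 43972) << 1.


Step 1: 21766 & 43972 = 260
Step 2: 260 << 1 = 520

520


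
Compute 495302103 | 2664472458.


0b11101100001011011010111010111 | 0b10011110110100001001111110001010 = 0b10011111110101011011111111011111 = 2681585631

2681585631


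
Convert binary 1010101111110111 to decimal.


1010101111110111 in decimal = 44023

44023


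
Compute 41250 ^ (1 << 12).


41250 ^ (1 << 12) = 41250 ^ 4096 = 45346

45346


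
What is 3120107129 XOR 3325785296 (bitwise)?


0b10111001111110010000111001111001 ^ 0b11000110001110110111010011010000 = 0b1111111110000100111101010101001 = 2143451817

2143451817


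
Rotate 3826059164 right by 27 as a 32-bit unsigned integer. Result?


Rotate 0b11100100000011010000011110011100 right by 27 (32-bit) = 0b10000001101000001111001110011100 = 2174808988

2174808988


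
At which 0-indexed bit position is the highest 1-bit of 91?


0b1011011. Highest set bit at position 6

6


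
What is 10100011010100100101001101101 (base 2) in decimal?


10100011010100100101001101101 in decimal = 342510189

342510189


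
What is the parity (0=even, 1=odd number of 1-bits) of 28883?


0b111000011010011 has 8 ones => parity 0

0


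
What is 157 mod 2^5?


157 & 31 = 29

29


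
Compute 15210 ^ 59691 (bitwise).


0b11101101101010 ^ 0b1110100100101011 = 0b1101001001000001 = 53825

53825


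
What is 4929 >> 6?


0b1001101000001 >> 6 = 0b1001101 = 77

77


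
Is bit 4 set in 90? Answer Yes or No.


0b1011010, bit 4 = 1. Yes

Yes


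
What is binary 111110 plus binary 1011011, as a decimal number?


111110 + 1011011 = 10011001 = 153

153


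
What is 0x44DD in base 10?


44DD hex = 17629 decimal

17629


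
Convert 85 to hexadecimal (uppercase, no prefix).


85 = 55 hex

55


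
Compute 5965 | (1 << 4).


5965 | (1 << 4) = 5965 | 16 = 5981

5981


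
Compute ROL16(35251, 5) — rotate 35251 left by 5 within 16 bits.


Rotate 0b1000100110110011 left by 5 (16-bit) = 0b11011001110001 = 13937

13937


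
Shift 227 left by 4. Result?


0b11100011 << 4 = 0b111000110000 = 3632

3632


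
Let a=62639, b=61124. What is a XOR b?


62639 ^ 61124 = 6763

6763


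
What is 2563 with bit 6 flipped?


2563 ^ (1 << 6) = 2563 ^ 64 = 2627

2627


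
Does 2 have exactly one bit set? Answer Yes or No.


0b10. Only one bit set => Yes

Yes


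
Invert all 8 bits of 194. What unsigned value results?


194 ^ 255 = 61

61


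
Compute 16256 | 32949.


0b11111110000000 | 0b1000000010110101 = 0b1011111110110101 = 49077

49077


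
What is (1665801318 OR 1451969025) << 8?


Step 1: 1665801318 | 1451969025 = 2009816679
Step 2: 2009816679 << 8 = 514513069824

514513069824


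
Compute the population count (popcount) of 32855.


0b1000000001010111 has 6 set bits

6


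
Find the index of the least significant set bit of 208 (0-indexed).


0b11010000. Lowest set bit at position 4

4


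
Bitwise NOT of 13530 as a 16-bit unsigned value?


~0b11010011011010 = 0b1100101100100101 = 52005 (16-bit unsigned)

52005


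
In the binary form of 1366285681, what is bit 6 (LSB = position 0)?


0b1010001011011111101110101110001, position 6 = 1

1


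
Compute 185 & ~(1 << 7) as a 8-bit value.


185 & ~(1 << 7) = 57

57


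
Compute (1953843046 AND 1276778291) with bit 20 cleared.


Step 1: 1953843046 & 1276778291 = 1141901090
Step 2: 1141901090 & ~(1 << 20) = 1140852514

1140852514


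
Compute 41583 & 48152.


0b1010001001101111 & 0b1011110000011000 = 0b1010000000001000 = 40968

40968


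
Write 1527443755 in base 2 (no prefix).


1527443755 = 1011011000010101111000100101011 in binary

1011011000010101111000100101011


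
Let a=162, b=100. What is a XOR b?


162 ^ 100 = 198

198


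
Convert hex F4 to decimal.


F4 hex = 244 decimal

244


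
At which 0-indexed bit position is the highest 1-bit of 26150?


0b110011000100110. Highest set bit at position 14

14


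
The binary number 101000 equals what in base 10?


101000 in decimal = 40

40


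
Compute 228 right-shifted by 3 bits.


0b11100100 >> 3 = 0b11100 = 28

28


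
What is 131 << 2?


0b10000011 << 2 = 0b1000001100 = 524

524


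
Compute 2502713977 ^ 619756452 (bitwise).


0b10010101001011000110001001111001 ^ 0b100100111100001011101110100100 = 0b10110001110111001101100111011101 = 2984040925

2984040925


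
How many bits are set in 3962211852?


0b11101100001010101000111000001100 has 14 set bits

14


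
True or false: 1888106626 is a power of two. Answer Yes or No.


0b1110000100010100011100010000010. Multiple bits set => No

No


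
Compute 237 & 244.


0b11101101 & 0b11110100 = 0b11100100 = 228

228


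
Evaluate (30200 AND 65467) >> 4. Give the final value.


Step 1: 30200 & 65467 = 30136
Step 2: 30136 >> 4 = 1883

1883


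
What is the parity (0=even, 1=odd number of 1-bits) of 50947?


0b1100011100000011 has 7 ones => parity 1

1


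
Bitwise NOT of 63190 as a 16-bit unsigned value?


~0b1111011011010110 = 0b100100101001 = 2345 (16-bit unsigned)

2345


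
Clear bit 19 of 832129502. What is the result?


832129502 & ~(1 << 19) = 831605214

831605214


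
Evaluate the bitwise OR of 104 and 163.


0b1101000 | 0b10100011 = 0b11101011 = 235

235


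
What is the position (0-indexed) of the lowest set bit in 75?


0b1001011. Lowest set bit at position 0

0


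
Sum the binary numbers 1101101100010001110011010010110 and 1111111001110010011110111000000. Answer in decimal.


1101101100010001110011010010110 + 1111111001110010011110111000000 = 11101100110000100010010001010110 = 3972146262

3972146262


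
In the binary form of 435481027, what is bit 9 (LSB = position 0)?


0b11001111101001110100111000011, position 9 = 0

0


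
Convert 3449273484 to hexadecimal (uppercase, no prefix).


3449273484 = CD97BC8C hex

CD97BC8C


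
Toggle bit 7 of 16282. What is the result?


16282 ^ (1 << 7) = 16282 ^ 128 = 16154

16154


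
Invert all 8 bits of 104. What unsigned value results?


104 ^ 255 = 151

151


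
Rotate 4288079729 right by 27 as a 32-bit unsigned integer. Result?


Rotate 0b11111111100101101110011101110001 right by 27 (32-bit) = 0b11110010110111001110111000111111 = 4074565183

4074565183


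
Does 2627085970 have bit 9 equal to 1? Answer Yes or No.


0b10011100100101100010011010010010, bit 9 = 1. Yes

Yes


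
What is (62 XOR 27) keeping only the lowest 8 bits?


Step 1: 62 ^ 27 = 37
Step 2: 37 & 255 = 37

37


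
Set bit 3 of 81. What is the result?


81 | (1 << 3) = 81 | 8 = 89

89


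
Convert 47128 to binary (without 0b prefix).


47128 = 1011100000011000 in binary

1011100000011000


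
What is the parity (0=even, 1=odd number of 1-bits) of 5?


0b101 has 2 ones => parity 0

0


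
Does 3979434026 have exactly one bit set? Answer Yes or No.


0b11101101001100010101100000101010. Multiple bits set => No

No


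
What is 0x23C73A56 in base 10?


23C73A56 hex = 600259158 decimal

600259158


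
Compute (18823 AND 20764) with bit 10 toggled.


Step 1: 18823 & 20764 = 16644
Step 2: 16644 ^ (1 << 10) = 16644 ^ 1024 = 17668

17668


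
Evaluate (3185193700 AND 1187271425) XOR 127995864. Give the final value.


Step 1: 3185193700 & 1187271425 = 79696384
Step 2: 79696384 ^ 127995864 = 56696280

56696280


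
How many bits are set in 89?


0b1011001 has 4 set bits

4


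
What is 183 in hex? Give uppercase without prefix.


183 = B7 hex

B7


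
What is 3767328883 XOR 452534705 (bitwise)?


0b11100000100011001110000001110011 ^ 0b11010111110010010000110110001 = 0b11111010011101011100000111000010 = 4202021314

4202021314


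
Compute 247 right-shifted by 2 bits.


0b11110111 >> 2 = 0b111101 = 61

61


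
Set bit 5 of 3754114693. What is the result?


3754114693 | (1 << 5) = 3754114693 | 32 = 3754114725

3754114725


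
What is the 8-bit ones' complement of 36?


36 ^ 255 = 219

219


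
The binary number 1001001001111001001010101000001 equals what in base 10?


1001001001111001001010101000001 in decimal = 1228707137

1228707137


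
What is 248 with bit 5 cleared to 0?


248 & ~(1 << 5) = 216

216


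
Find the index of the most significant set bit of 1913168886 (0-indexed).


0b1110010000010001010001111110110. Highest set bit at position 30

30


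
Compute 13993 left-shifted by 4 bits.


0b11011010101001 << 4 = 0b110110101010010000 = 223888

223888


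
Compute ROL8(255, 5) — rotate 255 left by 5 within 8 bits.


Rotate 0b11111111 left by 5 (8-bit) = 0b11111111 = 255

255


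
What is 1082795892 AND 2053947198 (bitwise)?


0b1000000100010100010011101110100 & 0b1111010011011001011111100111110 = 0b1000000000010000010011100110100 = 1074276148

1074276148


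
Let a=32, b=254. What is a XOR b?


32 ^ 254 = 222

222


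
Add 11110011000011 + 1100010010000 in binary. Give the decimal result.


11110011000011 + 1100010010000 = 101010101010011 = 21843

21843


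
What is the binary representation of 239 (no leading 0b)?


239 = 11101111 in binary

11101111


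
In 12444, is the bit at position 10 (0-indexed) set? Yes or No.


0b11000010011100, bit 10 = 0. No

No


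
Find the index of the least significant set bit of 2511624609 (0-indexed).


0b10010101101101000101100110100001. Lowest set bit at position 0

0


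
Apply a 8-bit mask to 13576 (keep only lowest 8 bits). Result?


13576 & 255 = 8

8


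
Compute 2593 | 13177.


0b101000100001 | 0b11001101111001 = 0b11101101111001 = 15225

15225


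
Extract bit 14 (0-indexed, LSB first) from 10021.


0b10011100100101, position 14 = 0

0


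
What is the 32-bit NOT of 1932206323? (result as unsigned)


~0b1110011001010110010000011110011 = 0b10001100110101001101111100001100 = 2362760972 (32-bit unsigned)

2362760972


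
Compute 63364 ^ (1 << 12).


63364 ^ (1 << 12) = 63364 ^ 4096 = 59268

59268


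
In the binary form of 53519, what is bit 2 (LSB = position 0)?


0b1101000100001111, position 2 = 1

1


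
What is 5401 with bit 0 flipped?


5401 ^ (1 << 0) = 5401 ^ 1 = 5400

5400


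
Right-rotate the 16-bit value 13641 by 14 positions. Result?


Rotate 0b11010101001001 right by 14 (16-bit) = 0b1101010100100100 = 54564

54564


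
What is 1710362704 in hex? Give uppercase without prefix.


1710362704 = 65F21050 hex

65F21050


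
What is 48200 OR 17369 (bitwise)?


0b1011110001001000 | 0b100001111011001 = 0b1111111111011001 = 65497

65497


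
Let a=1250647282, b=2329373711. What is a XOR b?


1250647282 ^ 2329373711 = 3227267325

3227267325


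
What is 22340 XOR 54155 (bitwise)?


0b101011101000100 ^ 0b1101001110001011 = 0b1000010011001111 = 33999

33999


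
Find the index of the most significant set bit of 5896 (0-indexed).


0b1011100001000. Highest set bit at position 12

12


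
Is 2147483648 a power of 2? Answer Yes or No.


0b10000000000000000000000000000000. Only one bit set => Yes

Yes


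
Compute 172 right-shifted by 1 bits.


0b10101100 >> 1 = 0b1010110 = 86

86


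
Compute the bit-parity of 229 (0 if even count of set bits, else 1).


0b11100101 has 5 ones => parity 1

1


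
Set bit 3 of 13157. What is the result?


13157 | (1 << 3) = 13157 | 8 = 13165

13165


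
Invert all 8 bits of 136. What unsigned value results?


136 ^ 255 = 119

119


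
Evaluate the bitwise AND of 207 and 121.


0b11001111 & 0b1111001 = 0b1001001 = 73

73


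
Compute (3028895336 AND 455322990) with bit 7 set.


Step 1: 3028895336 & 455322990 = 268502120
Step 2: 268502120 | (1 << 7) = 268502120 | 128 = 268502248

268502248


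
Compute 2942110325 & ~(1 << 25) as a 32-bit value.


2942110325 & ~(1 << 25) = 2908555893

2908555893


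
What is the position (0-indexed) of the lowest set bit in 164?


0b10100100. Lowest set bit at position 2

2


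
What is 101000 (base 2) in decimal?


101000 in decimal = 40

40


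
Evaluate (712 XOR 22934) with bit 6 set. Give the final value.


Step 1: 712 ^ 22934 = 23390
Step 2: 23390 | (1 << 6) = 23390 | 64 = 23390

23390


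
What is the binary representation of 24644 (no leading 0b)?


24644 = 110000001000100 in binary

110000001000100


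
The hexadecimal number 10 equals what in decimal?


10 hex = 16 decimal

16


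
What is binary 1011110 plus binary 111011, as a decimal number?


1011110 + 111011 = 10011001 = 153

153


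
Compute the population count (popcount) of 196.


0b11000100 has 3 set bits

3


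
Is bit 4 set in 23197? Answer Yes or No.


0b101101010011101, bit 4 = 1. Yes

Yes


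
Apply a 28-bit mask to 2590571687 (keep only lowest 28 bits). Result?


2590571687 & 268435455 = 174652583

174652583


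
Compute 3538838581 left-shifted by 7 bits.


0b11010010111011100110010000110101 << 7 = 0b110100101110111001100100001101010000000 = 452971338368

452971338368


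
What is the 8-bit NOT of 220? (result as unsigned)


~0b11011100 = 0b100011 = 35 (8-bit unsigned)

35


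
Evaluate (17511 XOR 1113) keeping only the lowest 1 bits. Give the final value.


Step 1: 17511 ^ 1113 = 16446
Step 2: 16446 & 1 = 0

0


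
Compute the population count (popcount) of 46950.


0b1011011101100110 has 10 set bits

10


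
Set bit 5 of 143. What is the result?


143 | (1 << 5) = 143 | 32 = 175

175


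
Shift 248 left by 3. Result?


0b11111000 << 3 = 0b11111000000 = 1984

1984


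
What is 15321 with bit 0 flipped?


15321 ^ (1 << 0) = 15321 ^ 1 = 15320

15320


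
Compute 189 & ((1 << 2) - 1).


189 & 3 = 1

1


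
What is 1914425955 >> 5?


0b1110010000110111101001001100011 >> 5 = 0b11100100001101111010010011 = 59825811

59825811


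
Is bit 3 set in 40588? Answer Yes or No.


0b1001111010001100, bit 3 = 1. Yes

Yes


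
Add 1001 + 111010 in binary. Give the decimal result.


1001 + 111010 = 1000011 = 67

67


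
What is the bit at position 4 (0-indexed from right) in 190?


0b10111110, position 4 = 1

1


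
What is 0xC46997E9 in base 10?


C46997E9 hex = 3295254505 decimal

3295254505


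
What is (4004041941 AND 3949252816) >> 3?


Step 1: 4004041941 & 3949252816 = 3928019152
Step 2: 3928019152 >> 3 = 491002394

491002394


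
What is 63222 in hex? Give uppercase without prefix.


63222 = F6F6 hex

F6F6


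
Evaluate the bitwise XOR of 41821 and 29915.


0b1010001101011101 ^ 0b111010011011011 = 0b1101011110000110 = 55174

55174


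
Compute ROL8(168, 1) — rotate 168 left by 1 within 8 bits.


Rotate 0b10101000 left by 1 (8-bit) = 0b1010001 = 81

81


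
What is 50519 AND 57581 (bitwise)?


0b1100010101010111 & 0b1110000011101101 = 0b1100000001000101 = 49221

49221
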